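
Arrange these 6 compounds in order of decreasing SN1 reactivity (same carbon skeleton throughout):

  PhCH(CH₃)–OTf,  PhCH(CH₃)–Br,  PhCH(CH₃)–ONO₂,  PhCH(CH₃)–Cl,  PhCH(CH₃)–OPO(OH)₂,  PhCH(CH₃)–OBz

PhCH(CH₃)–OTf > PhCH(CH₃)–Br > PhCH(CH₃)–Cl > PhCH(CH₃)–ONO₂ > PhCH(CH₃)–OPO(OH)₂ > PhCH(CH₃)–OBz

Same R in every case — rank the leaving groups.
The more stable X⁻ (or X) is on its own — i.e. the weaker a base it is — the better a leaving group it makes.
PhCH(CH₃)–OTf loses OTf⁻: pKₐ(CF₃SO₃H (triflic acid)) ≈ -14
PhCH(CH₃)–Br loses Br⁻: pKₐ(HBr) ≈ -9
PhCH(CH₃)–Cl loses Cl⁻: pKₐ(HCl) ≈ -7
PhCH(CH₃)–ONO₂ loses NO₃⁻: pKₐ(HNO₃) ≈ -1.3
PhCH(CH₃)–OPO(OH)₂ loses H₂PO₄⁻: pKₐ(H₃PO₄) ≈ 2.1
PhCH(CH₃)–OBz loses PhCOO⁻: pKₐ(C₆H₅COOH) ≈ 4.2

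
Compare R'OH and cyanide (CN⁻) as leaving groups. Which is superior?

R'OH

R'OH is the better leaving group.
pKₐ(R'OH₂⁺) ≈ -2.4 versus pKₐ(HCN) ≈ 9.2: R'OH is the much weaker base.
Neutral; leaves from a protonated ether (an oxonium ion, R–O(H)R'⁺).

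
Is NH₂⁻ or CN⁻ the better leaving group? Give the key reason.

CN⁻ is the better leaving group.
pKₐ(HCN) ≈ 9.2 versus pKₐ(NH₃) ≈ 38: CN⁻ is the much weaker base.
Sp carbon stabilises the charge somewhat, but still a poor LG.

CN⁻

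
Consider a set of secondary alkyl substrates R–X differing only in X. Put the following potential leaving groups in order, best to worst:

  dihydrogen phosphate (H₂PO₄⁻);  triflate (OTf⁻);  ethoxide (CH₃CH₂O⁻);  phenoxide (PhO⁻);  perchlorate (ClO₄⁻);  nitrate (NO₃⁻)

A good leaving group is a weak base: the lower the pKₐ of its conjugate acid, the more readily it departs.
triflate (OTf⁻): pKₐ(CF₃SO₃H (triflic acid)) ≈ -14 — charge spread over three oxygens and a CF₃ group; the premier leaving group in synthesis
perchlorate (ClO₄⁻): pKₐ(HClO₄) ≈ -10
nitrate (NO₃⁻): pKₐ(HNO₃) ≈ -1.3 — resonance-delocalised over three oxygens
dihydrogen phosphate (H₂PO₄⁻): pKₐ(H₃PO₄) ≈ 2.1 — moderate base; biological leaving group after further activation
phenoxide (PhO⁻): pKₐ(C₆H₅OH (phenol)) ≈ 10 — resonance into the ring helps, but still a poor LG
ethoxide (CH₃CH₂O⁻): pKₐ(CH₃CH₂OH) ≈ 16 — strong base; alkoxides do not leave unassisted

triflate (OTf⁻) > perchlorate (ClO₄⁻) > nitrate (NO₃⁻) > dihydrogen phosphate (H₂PO₄⁻) > phenoxide (PhO⁻) > ethoxide (CH₃CH₂O⁻)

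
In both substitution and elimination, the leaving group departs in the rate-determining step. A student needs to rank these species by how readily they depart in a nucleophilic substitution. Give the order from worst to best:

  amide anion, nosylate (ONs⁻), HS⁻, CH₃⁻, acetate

Rank by basicity of the departing species: weakest base leaves most easily.
nosylate (ONs⁻): pKₐ(p-O₂NC₆H₄SO₃H) ≈ -3.5
acetate: pKₐ(CH₃COOH) ≈ 4.8 — resonance-stabilised but still a weak base
HS⁻: pKₐ(H₂S) ≈ 7 — larger and more polarisable than the oxygen analogue
amide anion: pKₐ(NH₃) ≈ 38
CH₃⁻: pKₐ(CH₄) ≈ 48
The question asks for worst first, so the sequence is read in increasing leaving-group ability.

CH₃⁻ < amide anion < HS⁻ < acetate < nosylate (ONs⁻)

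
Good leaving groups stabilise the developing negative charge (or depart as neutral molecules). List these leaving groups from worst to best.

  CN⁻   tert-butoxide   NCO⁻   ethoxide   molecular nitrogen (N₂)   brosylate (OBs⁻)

tert-butoxide < ethoxide < CN⁻ < NCO⁻ < brosylate (OBs⁻) < molecular nitrogen (N₂)

The more stable X⁻ (or X) is on its own — i.e. the weaker a base it is — the better a leaving group it makes.
molecular nitrogen (N₂): no meaningful conjugate acid; N₂ departs as an exceptionally stable neutral molecule
brosylate (OBs⁻): pKₐ(p-BrC₆H₄SO₃H) ≈ -2.8 — arenesulfonate with a p-bromo substituent
NCO⁻: pKₐ(HOCN) ≈ 3.5
CN⁻: pKₐ(HCN) ≈ 9.2 — sp carbon stabilises the charge somewhat, but still a poor LG
ethoxide: pKₐ(CH₃CH₂OH) ≈ 16
tert-butoxide: pKₐ(t-BuOH) ≈ 18
The question asks for worst first, so the sequence is read in increasing leaving-group ability.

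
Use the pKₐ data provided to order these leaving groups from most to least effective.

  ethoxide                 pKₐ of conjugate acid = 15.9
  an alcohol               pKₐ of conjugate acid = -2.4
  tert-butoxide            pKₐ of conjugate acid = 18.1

an alcohol > ethoxide > tert-butoxide

Lower conjugate-acid pKₐ ⇒ weaker base ⇒ better leaving group.
Sorting by the given values: an alcohol (-2.4), ethoxide (15.9), tert-butoxide (18.1).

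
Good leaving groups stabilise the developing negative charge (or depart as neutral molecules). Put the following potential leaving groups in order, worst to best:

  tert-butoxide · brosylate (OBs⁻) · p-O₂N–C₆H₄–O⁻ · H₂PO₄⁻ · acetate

tert-butoxide < p-O₂N–C₆H₄–O⁻ < acetate < H₂PO₄⁻ < brosylate (OBs⁻)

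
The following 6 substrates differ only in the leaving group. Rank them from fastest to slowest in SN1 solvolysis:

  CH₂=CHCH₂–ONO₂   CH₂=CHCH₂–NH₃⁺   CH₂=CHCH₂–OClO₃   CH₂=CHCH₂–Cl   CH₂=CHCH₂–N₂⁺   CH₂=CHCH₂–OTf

CH₂=CHCH₂–N₂⁺ > CH₂=CHCH₂–OTf > CH₂=CHCH₂–OClO₃ > CH₂=CHCH₂–Cl > CH₂=CHCH₂–ONO₂ > CH₂=CHCH₂–NH₃⁺

With the same alkyl group throughout, only the leaving group differentiates the rates.
A good leaving group is a weak base: the lower the pKₐ of its conjugate acid, the more readily it departs.
CH₂=CHCH₂–N₂⁺ loses N₂: no meaningful conjugate acid; N₂ departs as an exceptionally stable neutral molecule
CH₂=CHCH₂–OTf loses OTf⁻: pKₐ(CF₃SO₃H (triflic acid)) ≈ -14
CH₂=CHCH₂–OClO₃ loses ClO₄⁻: pKₐ(HClO₄) ≈ -10
CH₂=CHCH₂–Cl loses Cl⁻: pKₐ(HCl) ≈ -7
CH₂=CHCH₂–ONO₂ loses NO₃⁻: pKₐ(HNO₃) ≈ -1.3
CH₂=CHCH₂–NH₃⁺ loses NH₃: pKₐ(NH₄⁺) ≈ 9.2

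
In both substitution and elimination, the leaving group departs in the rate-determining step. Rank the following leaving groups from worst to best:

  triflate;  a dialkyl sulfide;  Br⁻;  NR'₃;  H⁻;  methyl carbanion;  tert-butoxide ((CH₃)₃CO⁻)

methyl carbanion < H⁻ < tert-butoxide ((CH₃)₃CO⁻) < NR'₃ < a dialkyl sulfide < Br⁻ < triflate

triflate: pKₐ(CF₃SO₃H (triflic acid)) ≈ -14
Br⁻: pKₐ(HBr) ≈ -9 — weak base; good leaving group
a dialkyl sulfide: pKₐ(R'₂SH⁺) ≈ -7 — neutral; leaves from a sulfonium salt (R–SR'₂⁺)
NR'₃: pKₐ(R'₃NH⁺) ≈ 10.7 — neutral but still a fairly strong base; Hofmann-elimination LG
tert-butoxide ((CH₃)₃CO⁻): pKₐ(t-BuOH) ≈ 18
H⁻: pKₐ(H₂) ≈ 36
methyl carbanion: pKₐ(CH₄) ≈ 48 — unstabilised carbanion; the worst conceivable leaving group
Reversing gives the worst-to-best order requested.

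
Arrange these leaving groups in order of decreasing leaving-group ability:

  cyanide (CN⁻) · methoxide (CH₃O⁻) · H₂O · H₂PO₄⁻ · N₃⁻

H₂O > H₂PO₄⁻ > N₃⁻ > cyanide (CN⁻) > methoxide (CH₃O⁻)

H₂O: pKₐ(H₃O⁺) ≈ -1.7
H₂PO₄⁻: pKₐ(H₃PO₄) ≈ 2.1 — moderate base; biological leaving group after further activation
N₃⁻: pKₐ(HN₃) ≈ 4.7 — linear, resonance-stabilised
cyanide (CN⁻): pKₐ(HCN) ≈ 9.2
methoxide (CH₃O⁻): pKₐ(CH₃OH) ≈ 15.5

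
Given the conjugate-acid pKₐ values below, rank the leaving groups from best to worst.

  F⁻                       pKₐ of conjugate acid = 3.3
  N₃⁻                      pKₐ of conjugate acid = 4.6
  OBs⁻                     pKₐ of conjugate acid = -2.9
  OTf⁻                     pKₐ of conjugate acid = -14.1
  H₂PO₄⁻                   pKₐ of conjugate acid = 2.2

Lower conjugate-acid pKₐ ⇒ weaker base ⇒ better leaving group.
Sorting by the given values: OTf⁻ (-14.1), OBs⁻ (-2.9), H₂PO₄⁻ (2.2), F⁻ (3.3), N₃⁻ (4.6).

OTf⁻ > OBs⁻ > H₂PO₄⁻ > F⁻ > N₃⁻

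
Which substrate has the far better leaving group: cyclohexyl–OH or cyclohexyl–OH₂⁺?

From cyclohexyl–OH the departing group would be OH⁻ (pKₐ(H₂O) ≈ 15.7). Strong base; essentially never leaves without prior activation.
From cyclohexyl–OH₂⁺ the leaving group is H₂O (pKₐ(H₃O⁺) ≈ -1.7). Neutral; leaves from a protonated alcohol (R–OH₂⁺).
(In practice cyclohexyl–OH₂⁺ is made from cyclohexyl–OH by protonation with strong acid, converting the leaving group from hydroxide to neutral water.)

cyclohexyl–OH₂⁺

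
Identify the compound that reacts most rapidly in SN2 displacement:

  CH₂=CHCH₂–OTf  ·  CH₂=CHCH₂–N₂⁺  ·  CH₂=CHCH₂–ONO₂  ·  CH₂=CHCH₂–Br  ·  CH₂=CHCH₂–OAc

CH₂=CHCH₂–N₂⁺

With the same alkyl group throughout, only the leaving group differentiates the rates.
Rank by basicity of the departing species: weakest base leaves most easily.
CH₂=CHCH₂–N₂⁺ loses N₂: no meaningful conjugate acid; N₂ departs as an exceptionally stable neutral molecule
CH₂=CHCH₂–OTf loses OTf⁻: pKₐ(CF₃SO₃H (triflic acid)) ≈ -14
CH₂=CHCH₂–Br loses Br⁻: pKₐ(HBr) ≈ -9
CH₂=CHCH₂–ONO₂ loses NO₃⁻: pKₐ(HNO₃) ≈ -1.3
CH₂=CHCH₂–OAc loses AcO⁻: pKₐ(CH₃COOH) ≈ 4.8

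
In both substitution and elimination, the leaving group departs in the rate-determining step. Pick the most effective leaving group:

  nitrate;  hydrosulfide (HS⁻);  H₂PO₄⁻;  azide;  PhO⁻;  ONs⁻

ONs⁻

Rank by basicity of the departing species: weakest base leaves most easily.
ONs⁻: pKₐ(p-O₂NC₆H₄SO₃H) ≈ -3.5
nitrate: pKₐ(HNO₃) ≈ -1.3
H₂PO₄⁻: pKₐ(H₃PO₄) ≈ 2.1
azide: pKₐ(HN₃) ≈ 4.7
hydrosulfide (HS⁻): pKₐ(H₂S) ≈ 7
PhO⁻: pKₐ(C₆H₅OH (phenol)) ≈ 10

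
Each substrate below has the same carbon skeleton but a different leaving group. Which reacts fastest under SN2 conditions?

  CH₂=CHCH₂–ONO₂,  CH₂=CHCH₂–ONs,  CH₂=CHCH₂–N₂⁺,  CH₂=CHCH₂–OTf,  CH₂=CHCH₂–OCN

The skeletons are identical, so relative rate is governed entirely by leaving-group ability.
Rank by basicity of the departing species: weakest base leaves most easily.
CH₂=CHCH₂–N₂⁺ loses N₂: no meaningful conjugate acid; N₂ departs as an exceptionally stable neutral molecule
CH₂=CHCH₂–OTf loses OTf⁻: pKₐ(CF₃SO₃H (triflic acid)) ≈ -14
CH₂=CHCH₂–ONs loses ONs⁻: pKₐ(p-O₂NC₆H₄SO₃H) ≈ -3.5
CH₂=CHCH₂–ONO₂ loses NO₃⁻: pKₐ(HNO₃) ≈ -1.3
CH₂=CHCH₂–OCN loses NCO⁻: pKₐ(HOCN) ≈ 3.5

CH₂=CHCH₂–N₂⁺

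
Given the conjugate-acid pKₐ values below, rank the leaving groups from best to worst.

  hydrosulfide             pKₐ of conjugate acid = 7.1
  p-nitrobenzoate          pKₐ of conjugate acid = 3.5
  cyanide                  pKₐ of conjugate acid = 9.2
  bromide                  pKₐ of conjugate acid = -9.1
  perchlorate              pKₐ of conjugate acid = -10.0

perchlorate > bromide > p-nitrobenzoate > hydrosulfide > cyanide

Lower conjugate-acid pKₐ ⇒ weaker base ⇒ better leaving group.
Sorting by the given values: perchlorate (-10.0), bromide (-9.1), p-nitrobenzoate (3.5), hydrosulfide (7.1), cyanide (9.2).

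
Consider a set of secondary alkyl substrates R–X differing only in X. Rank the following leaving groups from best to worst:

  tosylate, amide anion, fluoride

The more stable X⁻ (or X) is on its own — i.e. the weaker a base it is — the better a leaving group it makes.
tosylate: pKₐ(p-CH₃C₆H₄SO₃H (TsOH)) ≈ -2.8 — resonance-delocalised arenesulfonate
fluoride: pKₐ(HF) ≈ 3.2
amide anion: pKₐ(NH₃) ≈ 38

tosylate > fluoride > amide anion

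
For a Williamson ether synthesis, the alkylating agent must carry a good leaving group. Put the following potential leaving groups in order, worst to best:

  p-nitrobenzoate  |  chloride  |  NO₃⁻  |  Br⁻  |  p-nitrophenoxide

p-nitrophenoxide < p-nitrobenzoate < NO₃⁻ < chloride < Br⁻

The more stable X⁻ (or X) is on its own — i.e. the weaker a base it is — the better a leaving group it makes.
Br⁻: pKₐ(HBr) ≈ -9
chloride: pKₐ(HCl) ≈ -7
NO₃⁻: pKₐ(HNO₃) ≈ -1.3
p-nitrobenzoate: pKₐ(p-nitrobenzoic acid) ≈ 3.4
p-nitrophenoxide: pKₐ(p-nitrophenol) ≈ 7.2
The question asks for worst first, so the sequence is read in increasing leaving-group ability.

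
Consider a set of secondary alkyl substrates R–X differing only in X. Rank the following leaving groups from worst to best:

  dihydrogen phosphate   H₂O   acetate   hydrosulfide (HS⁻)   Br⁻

hydrosulfide (HS⁻) < acetate < dihydrogen phosphate < H₂O < Br⁻

Br⁻: pKₐ(HBr) ≈ -9
H₂O: pKₐ(H₃O⁺) ≈ -1.7
dihydrogen phosphate: pKₐ(H₃PO₄) ≈ 2.1
acetate: pKₐ(CH₃COOH) ≈ 4.8
hydrosulfide (HS⁻): pKₐ(H₂S) ≈ 7
Reversing gives the worst-to-best order requested.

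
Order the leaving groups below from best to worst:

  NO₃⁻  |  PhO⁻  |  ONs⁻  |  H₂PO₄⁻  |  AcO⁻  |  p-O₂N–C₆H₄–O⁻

ONs⁻ > NO₃⁻ > H₂PO₄⁻ > AcO⁻ > p-O₂N–C₆H₄–O⁻ > PhO⁻

ONs⁻: pKₐ(p-O₂NC₆H₄SO₃H) ≈ -3.5 — p-nitro group further stabilises the sulfonate
NO₃⁻: pKₐ(HNO₃) ≈ -1.3 — resonance-delocalised over three oxygens
H₂PO₄⁻: pKₐ(H₃PO₄) ≈ 2.1 — moderate base; biological leaving group after further activation
AcO⁻: pKₐ(CH₃COOH) ≈ 4.8 — resonance-stabilised but still a weak base
p-O₂N–C₆H₄–O⁻: pKₐ(p-nitrophenol) ≈ 7.2 — nitro group delocalises the charge; the classic chromogenic LG
PhO⁻: pKₐ(C₆H₅OH (phenol)) ≈ 10 — resonance into the ring helps, but still a poor LG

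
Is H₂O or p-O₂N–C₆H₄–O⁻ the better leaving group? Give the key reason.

H₂O is the better leaving group.
pKₐ(H₃O⁺) ≈ -1.7 versus pKₐ(p-nitrophenol) ≈ 7.2: H₂O is the much weaker base.
Neutral; leaves from a protonated alcohol (R–OH₂⁺).

H₂O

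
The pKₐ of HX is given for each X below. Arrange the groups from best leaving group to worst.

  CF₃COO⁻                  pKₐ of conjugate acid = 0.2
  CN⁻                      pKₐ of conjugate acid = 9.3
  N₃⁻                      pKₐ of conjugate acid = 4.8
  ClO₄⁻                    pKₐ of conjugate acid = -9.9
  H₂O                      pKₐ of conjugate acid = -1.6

Lower conjugate-acid pKₐ ⇒ weaker base ⇒ better leaving group.
Sorting by the given values: ClO₄⁻ (-9.9), H₂O (-1.6), CF₃COO⁻ (0.2), N₃⁻ (4.8), CN⁻ (9.3).

ClO₄⁻ > H₂O > CF₃COO⁻ > N₃⁻ > CN⁻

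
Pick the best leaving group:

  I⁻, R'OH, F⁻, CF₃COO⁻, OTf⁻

OTf⁻

Rank by basicity of the departing species: weakest base leaves most easily.
OTf⁻: pKₐ(CF₃SO₃H (triflic acid)) ≈ -14
I⁻: pKₐ(HI) ≈ -10
R'OH: pKₐ(R'OH₂⁺) ≈ -2.4
CF₃COO⁻: pKₐ(CF₃COOH) ≈ 0.2
F⁻: pKₐ(HF) ≈ 3.2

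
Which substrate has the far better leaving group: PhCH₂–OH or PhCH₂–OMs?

PhCH₂–OMs

From PhCH₂–OH the departing group would be OH⁻ (pKₐ(H₂O) ≈ 15.7). Strong base; essentially never leaves without prior activation.
From PhCH₂–OMs the leaving group is OMs⁻ (pKₐ(CH₃SO₃H (MsOH)) ≈ -1.9). Resonance-delocalised alkanesulfonate.
(In practice PhCH₂–OMs is made from PhCH₂–OH by treatment with MsCl / Et₃N, converting the hydroxyl into a mesylate.)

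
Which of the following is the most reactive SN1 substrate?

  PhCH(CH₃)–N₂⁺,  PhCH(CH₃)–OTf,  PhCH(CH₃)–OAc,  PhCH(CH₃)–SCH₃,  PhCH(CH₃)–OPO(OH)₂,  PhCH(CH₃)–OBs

PhCH(CH₃)–N₂⁺

Identical carbon frameworks mean the comparison reduces to leaving-group quality.
The more stable X⁻ (or X) is on its own — i.e. the weaker a base it is — the better a leaving group it makes.
PhCH(CH₃)–N₂⁺ loses N₂: no meaningful conjugate acid; N₂ departs as an exceptionally stable neutral molecule
PhCH(CH₃)–OTf loses OTf⁻: pKₐ(CF₃SO₃H (triflic acid)) ≈ -14
PhCH(CH₃)–OBs loses OBs⁻: pKₐ(p-BrC₆H₄SO₃H) ≈ -2.8
PhCH(CH₃)–OPO(OH)₂ loses H₂PO₄⁻: pKₐ(H₃PO₄) ≈ 2.1
PhCH(CH₃)–OAc loses AcO⁻: pKₐ(CH₃COOH) ≈ 4.8
PhCH(CH₃)–SCH₃ loses RS⁻: pKₐ(RSH (a thiol)) ≈ 10.5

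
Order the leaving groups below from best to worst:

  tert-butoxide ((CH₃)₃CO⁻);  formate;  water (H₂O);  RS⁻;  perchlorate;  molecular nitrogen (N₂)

molecular nitrogen (N₂) > perchlorate > water (H₂O) > formate > RS⁻ > tert-butoxide ((CH₃)₃CO⁻)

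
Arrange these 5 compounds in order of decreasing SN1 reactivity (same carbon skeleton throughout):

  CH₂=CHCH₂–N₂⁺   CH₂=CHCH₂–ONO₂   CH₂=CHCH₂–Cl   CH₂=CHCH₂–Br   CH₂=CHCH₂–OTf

CH₂=CHCH₂–N₂⁺ > CH₂=CHCH₂–OTf > CH₂=CHCH₂–Br > CH₂=CHCH₂–Cl > CH₂=CHCH₂–ONO₂

With the same alkyl group throughout, only the leaving group differentiates the rates.
Rank by basicity of the departing species: weakest base leaves most easily.
CH₂=CHCH₂–N₂⁺ loses N₂: no meaningful conjugate acid; N₂ departs as an exceptionally stable neutral molecule
CH₂=CHCH₂–OTf loses OTf⁻: pKₐ(CF₃SO₃H (triflic acid)) ≈ -14
CH₂=CHCH₂–Br loses Br⁻: pKₐ(HBr) ≈ -9
CH₂=CHCH₂–Cl loses Cl⁻: pKₐ(HCl) ≈ -7
CH₂=CHCH₂–ONO₂ loses NO₃⁻: pKₐ(HNO₃) ≈ -1.3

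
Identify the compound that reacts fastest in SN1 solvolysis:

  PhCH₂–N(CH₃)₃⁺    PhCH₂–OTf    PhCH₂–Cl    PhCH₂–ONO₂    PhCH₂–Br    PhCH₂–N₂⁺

PhCH₂–N₂⁺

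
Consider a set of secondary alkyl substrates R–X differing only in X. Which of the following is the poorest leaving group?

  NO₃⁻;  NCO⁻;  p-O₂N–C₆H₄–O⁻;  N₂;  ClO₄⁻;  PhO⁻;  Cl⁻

PhO⁻

N₂: no meaningful conjugate acid; N₂ departs as an exceptionally stable neutral molecule
ClO₄⁻: pKₐ(HClO₄) ≈ -10
Cl⁻: pKₐ(HCl) ≈ -7
NO₃⁻: pKₐ(HNO₃) ≈ -1.3
NCO⁻: pKₐ(HOCN) ≈ 3.5
p-O₂N–C₆H₄–O⁻: pKₐ(p-nitrophenol) ≈ 7.2
PhO⁻: pKₐ(C₆H₅OH (phenol)) ≈ 10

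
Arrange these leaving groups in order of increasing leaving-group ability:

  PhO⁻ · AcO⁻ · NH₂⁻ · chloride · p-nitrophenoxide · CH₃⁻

CH₃⁻ < NH₂⁻ < PhO⁻ < p-nitrophenoxide < AcO⁻ < chloride

chloride: pKₐ(HCl) ≈ -7
AcO⁻: pKₐ(CH₃COOH) ≈ 4.8
p-nitrophenoxide: pKₐ(p-nitrophenol) ≈ 7.2
PhO⁻: pKₐ(C₆H₅OH (phenol)) ≈ 10
NH₂⁻: pKₐ(NH₃) ≈ 38
CH₃⁻: pKₐ(CH₄) ≈ 48
Listed from poorest to best leaving group as asked.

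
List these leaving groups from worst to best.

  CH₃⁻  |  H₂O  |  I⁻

CH₃⁻ < H₂O < I⁻

A good leaving group is a weak base: the lower the pKₐ of its conjugate acid, the more readily it departs.
I⁻: pKₐ(HI) ≈ -10
H₂O: pKₐ(H₃O⁺) ≈ -1.7
CH₃⁻: pKₐ(CH₄) ≈ 48
Reversing gives the worst-to-best order requested.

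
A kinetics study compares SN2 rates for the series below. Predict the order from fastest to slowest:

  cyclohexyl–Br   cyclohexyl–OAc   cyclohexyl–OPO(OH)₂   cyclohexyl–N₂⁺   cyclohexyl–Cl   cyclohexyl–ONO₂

cyclohexyl–N₂⁺ > cyclohexyl–Br > cyclohexyl–Cl > cyclohexyl–ONO₂ > cyclohexyl–OPO(OH)₂ > cyclohexyl–OAc

The skeletons are identical, so relative rate is governed entirely by leaving-group ability.
Rank by basicity of the departing species: weakest base leaves most easily.
cyclohexyl–N₂⁺ loses N₂: no meaningful conjugate acid; N₂ departs as an exceptionally stable neutral molecule
cyclohexyl–Br loses Br⁻: pKₐ(HBr) ≈ -9
cyclohexyl–Cl loses Cl⁻: pKₐ(HCl) ≈ -7
cyclohexyl–ONO₂ loses NO₃⁻: pKₐ(HNO₃) ≈ -1.3
cyclohexyl–OPO(OH)₂ loses H₂PO₄⁻: pKₐ(H₃PO₄) ≈ 2.1
cyclohexyl–OAc loses AcO⁻: pKₐ(CH₃COOH) ≈ 4.8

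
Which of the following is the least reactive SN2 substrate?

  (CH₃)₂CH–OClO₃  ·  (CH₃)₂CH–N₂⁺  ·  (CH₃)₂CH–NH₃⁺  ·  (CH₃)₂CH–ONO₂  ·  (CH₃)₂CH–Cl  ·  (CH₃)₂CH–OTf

(CH₃)₂CH–NH₃⁺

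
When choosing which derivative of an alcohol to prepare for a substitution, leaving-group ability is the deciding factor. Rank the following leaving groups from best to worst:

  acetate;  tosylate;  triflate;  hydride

triflate > tosylate > acetate > hydride

Rank by basicity of the departing species: weakest base leaves most easily.
triflate: pKₐ(CF₃SO₃H (triflic acid)) ≈ -14 — charge spread over three oxygens and a CF₃ group; the premier leaving group in synthesis
tosylate: pKₐ(p-CH₃C₆H₄SO₃H (TsOH)) ≈ -2.8 — resonance-delocalised arenesulfonate
acetate: pKₐ(CH₃COOH) ≈ 4.8 — resonance-stabilised but still a weak base
hydride: pKₐ(H₂) ≈ 36 — extremely strong base; leaves only in special hydride-transfer contexts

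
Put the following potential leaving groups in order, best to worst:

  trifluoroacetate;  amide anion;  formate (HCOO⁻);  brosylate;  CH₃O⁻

brosylate > trifluoroacetate > formate (HCOO⁻) > CH₃O⁻ > amide anion

A good leaving group is a weak base: the lower the pKₐ of its conjugate acid, the more readily it departs.
brosylate: pKₐ(p-BrC₆H₄SO₃H) ≈ -2.8 — arenesulfonate with a p-bromo substituent
trifluoroacetate: pKₐ(CF₃COOH) ≈ 0.2 — strongly electron-withdrawing CF₃ stabilises the carboxylate
formate (HCOO⁻): pKₐ(HCOOH) ≈ 3.8 — resonance-stabilised carboxylate
CH₃O⁻: pKₐ(CH₃OH) ≈ 15.5 — strong base; alkoxides do not leave unassisted
amide anion: pKₐ(NH₃) ≈ 38 — extremely strong base; never a leaving group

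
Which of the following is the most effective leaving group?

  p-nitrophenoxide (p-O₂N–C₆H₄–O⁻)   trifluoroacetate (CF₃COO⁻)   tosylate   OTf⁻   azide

OTf⁻

OTf⁻: pKₐ(CF₃SO₃H (triflic acid)) ≈ -14
tosylate: pKₐ(p-CH₃C₆H₄SO₃H (TsOH)) ≈ -2.8
trifluoroacetate (CF₃COO⁻): pKₐ(CF₃COOH) ≈ 0.2
azide: pKₐ(HN₃) ≈ 4.7
p-nitrophenoxide (p-O₂N–C₆H₄–O⁻): pKₐ(p-nitrophenol) ≈ 7.2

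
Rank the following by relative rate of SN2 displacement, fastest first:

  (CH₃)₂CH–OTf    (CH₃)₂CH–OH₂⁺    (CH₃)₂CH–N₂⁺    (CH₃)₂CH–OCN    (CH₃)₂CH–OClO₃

(CH₃)₂CH–N₂⁺ > (CH₃)₂CH–OTf > (CH₃)₂CH–OClO₃ > (CH₃)₂CH–OH₂⁺ > (CH₃)₂CH–OCN

Identical carbon frameworks mean the comparison reduces to leaving-group quality.
Rank by basicity of the departing species: weakest base leaves most easily.
(CH₃)₂CH–N₂⁺ loses N₂: no meaningful conjugate acid; N₂ departs as an exceptionally stable neutral molecule
(CH₃)₂CH–OTf loses OTf⁻: pKₐ(CF₃SO₃H (triflic acid)) ≈ -14
(CH₃)₂CH–OClO₃ loses ClO₄⁻: pKₐ(HClO₄) ≈ -10
(CH₃)₂CH–OH₂⁺ loses H₂O: pKₐ(H₃O⁺) ≈ -1.7
(CH₃)₂CH–OCN loses NCO⁻: pKₐ(HOCN) ≈ 3.5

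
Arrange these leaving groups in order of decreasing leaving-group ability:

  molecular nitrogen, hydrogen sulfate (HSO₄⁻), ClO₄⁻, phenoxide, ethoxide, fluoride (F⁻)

Leaving-group ability tracks the stability of the departed species; conjugate-acid pKₐ is the usual yardstick (lower pKₐ → better LG).
molecular nitrogen: no meaningful conjugate acid; N₂ departs as an exceptionally stable neutral molecule
ClO₄⁻: pKₐ(HClO₄) ≈ -10
hydrogen sulfate (HSO₄⁻): pKₐ(H₂SO₄) ≈ -3
fluoride (F⁻): pKₐ(HF) ≈ 3.2
phenoxide: pKₐ(C₆H₅OH (phenol)) ≈ 10
ethoxide: pKₐ(CH₃CH₂OH) ≈ 16

molecular nitrogen > ClO₄⁻ > hydrogen sulfate (HSO₄⁻) > fluoride (F⁻) > phenoxide > ethoxide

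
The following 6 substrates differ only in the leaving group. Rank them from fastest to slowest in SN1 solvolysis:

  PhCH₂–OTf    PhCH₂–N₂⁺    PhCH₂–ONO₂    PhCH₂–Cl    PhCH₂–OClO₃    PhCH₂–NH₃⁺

The skeletons are identical, so relative rate is governed entirely by leaving-group ability.
A good leaving group is a weak base: the lower the pKₐ of its conjugate acid, the more readily it departs.
PhCH₂–N₂⁺ loses N₂: no meaningful conjugate acid; N₂ departs as an exceptionally stable neutral molecule
PhCH₂–OTf loses OTf⁻: pKₐ(CF₃SO₃H (triflic acid)) ≈ -14
PhCH₂–OClO₃ loses ClO₄⁻: pKₐ(HClO₄) ≈ -10
PhCH₂–Cl loses Cl⁻: pKₐ(HCl) ≈ -7
PhCH₂–ONO₂ loses NO₃⁻: pKₐ(HNO₃) ≈ -1.3
PhCH₂–NH₃⁺ loses NH₃: pKₐ(NH₄⁺) ≈ 9.2

PhCH₂–N₂⁺ > PhCH₂–OTf > PhCH₂–OClO₃ > PhCH₂–Cl > PhCH₂–ONO₂ > PhCH₂–NH₃⁺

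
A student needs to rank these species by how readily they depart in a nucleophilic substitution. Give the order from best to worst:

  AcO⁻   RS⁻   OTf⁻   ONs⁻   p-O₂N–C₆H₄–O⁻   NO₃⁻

Leaving-group ability tracks the stability of the departed species; conjugate-acid pKₐ is the usual yardstick (lower pKₐ → better LG).
OTf⁻: pKₐ(CF₃SO₃H (triflic acid)) ≈ -14 — charge spread over three oxygens and a CF₃ group; the premier leaving group in synthesis
ONs⁻: pKₐ(p-O₂NC₆H₄SO₃H) ≈ -3.5 — p-nitro group further stabilises the sulfonate
NO₃⁻: pKₐ(HNO₃) ≈ -1.3
AcO⁻: pKₐ(CH₃COOH) ≈ 4.8 — resonance-stabilised but still a weak base
p-O₂N–C₆H₄–O⁻: pKₐ(p-nitrophenol) ≈ 7.2 — nitro group delocalises the charge; the classic chromogenic LG
RS⁻: pKₐ(RSH (a thiol)) ≈ 10.5 — moderately basic; rarely leaves without activation

OTf⁻ > ONs⁻ > NO₃⁻ > AcO⁻ > p-O₂N–C₆H₄–O⁻ > RS⁻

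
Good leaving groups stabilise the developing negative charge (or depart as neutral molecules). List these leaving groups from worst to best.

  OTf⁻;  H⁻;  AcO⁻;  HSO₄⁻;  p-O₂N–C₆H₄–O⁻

H⁻ < p-O₂N–C₆H₄–O⁻ < AcO⁻ < HSO₄⁻ < OTf⁻

A good leaving group is a weak base: the lower the pKₐ of its conjugate acid, the more readily it departs.
OTf⁻: pKₐ(CF₃SO₃H (triflic acid)) ≈ -14 — charge spread over three oxygens and a CF₃ group; the premier leaving group in synthesis
HSO₄⁻: pKₐ(H₂SO₄) ≈ -3 — conjugate base of a strong mineral acid
AcO⁻: pKₐ(CH₃COOH) ≈ 4.8 — resonance-stabilised but still a weak base
p-O₂N–C₆H₄–O⁻: pKₐ(p-nitrophenol) ≈ 7.2
H⁻: pKₐ(H₂) ≈ 36 — extremely strong base; leaves only in special hydride-transfer contexts
Listed from poorest to best leaving group as asked.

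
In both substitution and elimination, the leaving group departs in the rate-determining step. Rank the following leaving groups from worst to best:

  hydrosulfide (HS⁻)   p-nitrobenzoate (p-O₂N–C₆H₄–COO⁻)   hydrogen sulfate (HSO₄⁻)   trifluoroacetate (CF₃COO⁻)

Leaving-group ability tracks the stability of the departed species; conjugate-acid pKₐ is the usual yardstick (lower pKₐ → better LG).
hydrogen sulfate (HSO₄⁻): pKₐ(H₂SO₄) ≈ -3 — conjugate base of a strong mineral acid
trifluoroacetate (CF₃COO⁻): pKₐ(CF₃COOH) ≈ 0.2 — strongly electron-withdrawing CF₃ stabilises the carboxylate
p-nitrobenzoate (p-O₂N–C₆H₄–COO⁻): pKₐ(p-nitrobenzoic acid) ≈ 3.4 — electron-withdrawing nitro group stabilises the carboxylate
hydrosulfide (HS⁻): pKₐ(H₂S) ≈ 7 — larger and more polarisable than the oxygen analogue
Listed from poorest to best leaving group as asked.

hydrosulfide (HS⁻) < p-nitrobenzoate (p-O₂N–C₆H₄–COO⁻) < trifluoroacetate (CF₃COO⁻) < hydrogen sulfate (HSO₄⁻)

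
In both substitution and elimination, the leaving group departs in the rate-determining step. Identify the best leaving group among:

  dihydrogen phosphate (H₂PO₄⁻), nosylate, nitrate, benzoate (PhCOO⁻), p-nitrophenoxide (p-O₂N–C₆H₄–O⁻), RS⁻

nosylate

A good leaving group is a weak base: the lower the pKₐ of its conjugate acid, the more readily it departs.
nosylate: pKₐ(p-O₂NC₆H₄SO₃H) ≈ -3.5
nitrate: pKₐ(HNO₃) ≈ -1.3
dihydrogen phosphate (H₂PO₄⁻): pKₐ(H₃PO₄) ≈ 2.1
benzoate (PhCOO⁻): pKₐ(C₆H₅COOH) ≈ 4.2
p-nitrophenoxide (p-O₂N–C₆H₄–O⁻): pKₐ(p-nitrophenol) ≈ 7.2
RS⁻: pKₐ(RSH (a thiol)) ≈ 10.5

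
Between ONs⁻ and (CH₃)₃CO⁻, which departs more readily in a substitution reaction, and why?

ONs⁻

ONs⁻ is the better leaving group.
pKₐ(p-O₂NC₆H₄SO₃H) ≈ -3.5 versus pKₐ(t-BuOH) ≈ 18: ONs⁻ is the much weaker base.
P-nitro group further stabilises the sulfonate.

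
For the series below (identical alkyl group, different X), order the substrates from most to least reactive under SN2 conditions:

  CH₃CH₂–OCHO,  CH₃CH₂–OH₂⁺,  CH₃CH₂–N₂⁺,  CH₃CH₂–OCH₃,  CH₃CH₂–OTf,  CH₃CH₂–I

CH₃CH₂–N₂⁺ > CH₃CH₂–OTf > CH₃CH₂–I > CH₃CH₂–OH₂⁺ > CH₃CH₂–OCHO > CH₃CH₂–OCH₃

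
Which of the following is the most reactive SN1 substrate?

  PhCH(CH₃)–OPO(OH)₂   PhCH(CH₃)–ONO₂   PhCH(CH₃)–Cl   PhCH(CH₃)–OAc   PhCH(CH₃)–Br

PhCH(CH₃)–Br

Identical carbon frameworks mean the comparison reduces to leaving-group quality.
Rank by basicity of the departing species: weakest base leaves most easily.
PhCH(CH₃)–Br loses Br⁻: pKₐ(HBr) ≈ -9
PhCH(CH₃)–Cl loses Cl⁻: pKₐ(HCl) ≈ -7
PhCH(CH₃)–ONO₂ loses NO₃⁻: pKₐ(HNO₃) ≈ -1.3
PhCH(CH₃)–OPO(OH)₂ loses H₂PO₄⁻: pKₐ(H₃PO₄) ≈ 2.1
PhCH(CH₃)–OAc loses AcO⁻: pKₐ(CH₃COOH) ≈ 4.8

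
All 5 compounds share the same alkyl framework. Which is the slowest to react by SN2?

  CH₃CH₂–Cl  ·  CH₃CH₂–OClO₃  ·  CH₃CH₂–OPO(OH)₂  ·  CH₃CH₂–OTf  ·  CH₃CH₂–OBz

CH₃CH₂–OBz

With the same alkyl group throughout, only the leaving group differentiates the rates.
Leaving-group ability tracks the stability of the departed species; conjugate-acid pKₐ is the usual yardstick (lower pKₐ → better LG).
CH₃CH₂–OTf loses OTf⁻: pKₐ(CF₃SO₃H (triflic acid)) ≈ -14
CH₃CH₂–OClO₃ loses ClO₄⁻: pKₐ(HClO₄) ≈ -10
CH₃CH₂–Cl loses Cl⁻: pKₐ(HCl) ≈ -7
CH₃CH₂–OPO(OH)₂ loses H₂PO₄⁻: pKₐ(H₃PO₄) ≈ 2.1
CH₃CH₂–OBz loses PhCOO⁻: pKₐ(C₆H₅COOH) ≈ 4.2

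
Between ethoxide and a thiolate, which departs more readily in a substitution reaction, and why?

a thiolate is the better leaving group.
pKₐ(RSH (a thiol)) ≈ 10.5 versus pKₐ(CH₃CH₂OH) ≈ 16: a thiolate is the much weaker base.
Moderately basic; rarely leaves without activation.

a thiolate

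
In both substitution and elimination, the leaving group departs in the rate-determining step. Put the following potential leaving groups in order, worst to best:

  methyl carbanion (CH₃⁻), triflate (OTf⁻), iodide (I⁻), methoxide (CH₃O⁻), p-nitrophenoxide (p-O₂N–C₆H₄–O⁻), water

methyl carbanion (CH₃⁻) < methoxide (CH₃O⁻) < p-nitrophenoxide (p-O₂N–C₆H₄–O⁻) < water < iodide (I⁻) < triflate (OTf⁻)

triflate (OTf⁻): pKₐ(CF₃SO₃H (triflic acid)) ≈ -14 — charge spread over three oxygens and a CF₃ group; the premier leaving group in synthesis
iodide (I⁻): pKₐ(HI) ≈ -10 — large, highly polarisable; very weak base
water: pKₐ(H₃O⁺) ≈ -1.7 — neutral; leaves from a protonated alcohol (R–OH₂⁺)
p-nitrophenoxide (p-O₂N–C₆H₄–O⁻): pKₐ(p-nitrophenol) ≈ 7.2 — nitro group delocalises the charge; the classic chromogenic LG
methoxide (CH₃O⁻): pKₐ(CH₃OH) ≈ 15.5 — strong base; alkoxides do not leave unassisted
methyl carbanion (CH₃⁻): pKₐ(CH₄) ≈ 48 — unstabilised carbanion; the worst conceivable leaving group
The question asks for worst first, so the sequence is read in increasing leaving-group ability.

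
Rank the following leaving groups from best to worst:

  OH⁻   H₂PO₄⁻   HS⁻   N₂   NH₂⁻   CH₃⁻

A good leaving group is a weak base: the lower the pKₐ of its conjugate acid, the more readily it departs.
N₂: no meaningful conjugate acid; N₂ departs as an exceptionally stable neutral molecule
H₂PO₄⁻: pKₐ(H₃PO₄) ≈ 2.1
HS⁻: pKₐ(H₂S) ≈ 7
OH⁻: pKₐ(H₂O) ≈ 15.7
NH₂⁻: pKₐ(NH₃) ≈ 38
CH₃⁻: pKₐ(CH₄) ≈ 48

N₂ > H₂PO₄⁻ > HS⁻ > OH⁻ > NH₂⁻ > CH₃⁻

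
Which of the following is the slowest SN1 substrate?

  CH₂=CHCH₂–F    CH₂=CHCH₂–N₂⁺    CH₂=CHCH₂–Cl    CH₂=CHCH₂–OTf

The skeletons are identical, so relative rate is governed entirely by leaving-group ability.
A good leaving group is a weak base: the lower the pKₐ of its conjugate acid, the more readily it departs.
CH₂=CHCH₂–N₂⁺ loses N₂: no meaningful conjugate acid; N₂ departs as an exceptionally stable neutral molecule
CH₂=CHCH₂–OTf loses OTf⁻: pKₐ(CF₃SO₃H (triflic acid)) ≈ -14
CH₂=CHCH₂–Cl loses Cl⁻: pKₐ(HCl) ≈ -7
CH₂=CHCH₂–F loses F⁻: pKₐ(HF) ≈ 3.2

CH₂=CHCH₂–F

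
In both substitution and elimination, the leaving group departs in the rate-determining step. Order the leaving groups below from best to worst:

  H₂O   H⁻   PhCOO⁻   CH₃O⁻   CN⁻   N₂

N₂ > H₂O > PhCOO⁻ > CN⁻ > CH₃O⁻ > H⁻

Leaving-group ability tracks the stability of the departed species; conjugate-acid pKₐ is the usual yardstick (lower pKₐ → better LG).
N₂: no meaningful conjugate acid; N₂ departs as an exceptionally stable neutral molecule
H₂O: pKₐ(H₃O⁺) ≈ -1.7 — neutral; leaves from a protonated alcohol (R–OH₂⁺)
PhCOO⁻: pKₐ(C₆H₅COOH) ≈ 4.2 — aryl carboxylate
CN⁻: pKₐ(HCN) ≈ 9.2 — sp carbon stabilises the charge somewhat, but still a poor LG
CH₃O⁻: pKₐ(CH₃OH) ≈ 15.5 — strong base; alkoxides do not leave unassisted
H⁻: pKₐ(H₂) ≈ 36 — extremely strong base; leaves only in special hydride-transfer contexts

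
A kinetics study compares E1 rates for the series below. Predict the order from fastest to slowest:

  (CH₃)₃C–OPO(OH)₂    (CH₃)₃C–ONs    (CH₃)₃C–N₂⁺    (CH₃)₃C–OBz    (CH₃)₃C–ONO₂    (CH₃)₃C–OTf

With the same alkyl group throughout, only the leaving group differentiates the rates.
A good leaving group is a weak base: the lower the pKₐ of its conjugate acid, the more readily it departs.
(CH₃)₃C–N₂⁺ loses N₂: no meaningful conjugate acid; N₂ departs as an exceptionally stable neutral molecule
(CH₃)₃C–OTf loses OTf⁻: pKₐ(CF₃SO₃H (triflic acid)) ≈ -14
(CH₃)₃C–ONs loses ONs⁻: pKₐ(p-O₂NC₆H₄SO₃H) ≈ -3.5
(CH₃)₃C–ONO₂ loses NO₃⁻: pKₐ(HNO₃) ≈ -1.3
(CH₃)₃C–OPO(OH)₂ loses H₂PO₄⁻: pKₐ(H₃PO₄) ≈ 2.1
(CH₃)₃C–OBz loses PhCOO⁻: pKₐ(C₆H₅COOH) ≈ 4.2

(CH₃)₃C–N₂⁺ > (CH₃)₃C–OTf > (CH₃)₃C–ONs > (CH₃)₃C–ONO₂ > (CH₃)₃C–OPO(OH)₂ > (CH₃)₃C–OBz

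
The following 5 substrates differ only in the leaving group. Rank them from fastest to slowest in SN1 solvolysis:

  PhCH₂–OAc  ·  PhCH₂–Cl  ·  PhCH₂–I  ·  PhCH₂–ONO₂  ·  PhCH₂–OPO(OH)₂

PhCH₂–I > PhCH₂–Cl > PhCH₂–ONO₂ > PhCH₂–OPO(OH)₂ > PhCH₂–OAc

With the same alkyl group throughout, only the leaving group differentiates the rates.
Leaving-group ability tracks the stability of the departed species; conjugate-acid pKₐ is the usual yardstick (lower pKₐ → better LG).
PhCH₂–I loses I⁻: pKₐ(HI) ≈ -10
PhCH₂–Cl loses Cl⁻: pKₐ(HCl) ≈ -7
PhCH₂–ONO₂ loses NO₃⁻: pKₐ(HNO₃) ≈ -1.3
PhCH₂–OPO(OH)₂ loses H₂PO₄⁻: pKₐ(H₃PO₄) ≈ 2.1
PhCH₂–OAc loses AcO⁻: pKₐ(CH₃COOH) ≈ 4.8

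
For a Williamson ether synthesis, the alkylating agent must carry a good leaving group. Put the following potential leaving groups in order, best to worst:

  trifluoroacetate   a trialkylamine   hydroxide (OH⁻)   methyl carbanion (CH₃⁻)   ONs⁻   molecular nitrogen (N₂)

Leaving-group ability tracks the stability of the departed species; conjugate-acid pKₐ is the usual yardstick (lower pKₐ → better LG).
molecular nitrogen (N₂): no meaningful conjugate acid; N₂ departs as an exceptionally stable neutral molecule
ONs⁻: pKₐ(p-O₂NC₆H₄SO₃H) ≈ -3.5 — p-nitro group further stabilises the sulfonate
trifluoroacetate: pKₐ(CF₃COOH) ≈ 0.2
a trialkylamine: pKₐ(R'₃NH⁺) ≈ 10.7 — neutral but still a fairly strong base; Hofmann-elimination LG
hydroxide (OH⁻): pKₐ(H₂O) ≈ 15.7
methyl carbanion (CH₃⁻): pKₐ(CH₄) ≈ 48

molecular nitrogen (N₂) > ONs⁻ > trifluoroacetate > a trialkylamine > hydroxide (OH⁻) > methyl carbanion (CH₃⁻)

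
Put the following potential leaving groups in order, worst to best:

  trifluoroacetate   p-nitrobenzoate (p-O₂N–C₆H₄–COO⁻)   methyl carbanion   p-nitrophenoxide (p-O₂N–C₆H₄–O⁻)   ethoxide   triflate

methyl carbanion < ethoxide < p-nitrophenoxide (p-O₂N–C₆H₄–O⁻) < p-nitrobenzoate (p-O₂N–C₆H₄–COO⁻) < trifluoroacetate < triflate

triflate: pKₐ(CF₃SO₃H (triflic acid)) ≈ -14 — charge spread over three oxygens and a CF₃ group; the premier leaving group in synthesis
trifluoroacetate: pKₐ(CF₃COOH) ≈ 0.2 — strongly electron-withdrawing CF₃ stabilises the carboxylate
p-nitrobenzoate (p-O₂N–C₆H₄–COO⁻): pKₐ(p-nitrobenzoic acid) ≈ 3.4 — electron-withdrawing nitro group stabilises the carboxylate
p-nitrophenoxide (p-O₂N–C₆H₄–O⁻): pKₐ(p-nitrophenol) ≈ 7.2
ethoxide: pKₐ(CH₃CH₂OH) ≈ 16 — strong base; alkoxides do not leave unassisted
methyl carbanion: pKₐ(CH₄) ≈ 48
Listed from poorest to best leaving group as asked.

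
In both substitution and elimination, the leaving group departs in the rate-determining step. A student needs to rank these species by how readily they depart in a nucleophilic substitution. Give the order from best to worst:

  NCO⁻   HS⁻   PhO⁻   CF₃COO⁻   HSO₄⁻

Leaving-group ability tracks the stability of the departed species; conjugate-acid pKₐ is the usual yardstick (lower pKₐ → better LG).
HSO₄⁻: pKₐ(H₂SO₄) ≈ -3
CF₃COO⁻: pKₐ(CF₃COOH) ≈ 0.2
NCO⁻: pKₐ(HOCN) ≈ 3.5
HS⁻: pKₐ(H₂S) ≈ 7
PhO⁻: pKₐ(C₆H₅OH (phenol)) ≈ 10

HSO₄⁻ > CF₃COO⁻ > NCO⁻ > HS⁻ > PhO⁻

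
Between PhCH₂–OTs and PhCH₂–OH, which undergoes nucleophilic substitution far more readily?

From PhCH₂–OH the departing group would be OH⁻ (pKₐ(H₂O) ≈ 15.7). Strong base; essentially never leaves without prior activation.
From PhCH₂–OTs the leaving group is OTs⁻ (pKₐ(p-CH₃C₆H₄SO₃H (TsOH)) ≈ -2.8). Resonance-delocalised arenesulfonate.
(In practice PhCH₂–OTs is made from PhCH₂–OH by treatment with TsCl / pyridine, converting the hydroxyl into a tosylate.)

PhCH₂–OTs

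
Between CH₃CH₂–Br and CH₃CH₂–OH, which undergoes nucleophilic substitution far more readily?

CH₃CH₂–Br

From CH₃CH₂–OH the departing group would be OH⁻ (pKₐ(H₂O) ≈ 15.7). Strong base; essentially never leaves without prior activation.
From CH₃CH₂–Br the leaving group is Br⁻ (pKₐ(HBr) ≈ -9). Weak base; good leaving group.
(In practice CH₃CH₂–Br is made from CH₃CH₂–OH by treatment with PBr₃, replacing the hydroxyl with bromide.)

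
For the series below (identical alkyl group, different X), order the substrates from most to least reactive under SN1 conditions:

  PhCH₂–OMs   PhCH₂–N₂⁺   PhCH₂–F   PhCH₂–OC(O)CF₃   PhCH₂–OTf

PhCH₂–N₂⁺ > PhCH₂–OTf > PhCH₂–OMs > PhCH₂–OC(O)CF₃ > PhCH₂–F

The skeletons are identical, so relative rate is governed entirely by leaving-group ability.
A good leaving group is a weak base: the lower the pKₐ of its conjugate acid, the more readily it departs.
PhCH₂–N₂⁺ loses N₂: no meaningful conjugate acid; N₂ departs as an exceptionally stable neutral molecule
PhCH₂–OTf loses OTf⁻: pKₐ(CF₃SO₃H (triflic acid)) ≈ -14
PhCH₂–OMs loses OMs⁻: pKₐ(CH₃SO₃H (MsOH)) ≈ -1.9
PhCH₂–OC(O)CF₃ loses CF₃COO⁻: pKₐ(CF₃COOH) ≈ 0.2
PhCH₂–F loses F⁻: pKₐ(HF) ≈ 3.2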